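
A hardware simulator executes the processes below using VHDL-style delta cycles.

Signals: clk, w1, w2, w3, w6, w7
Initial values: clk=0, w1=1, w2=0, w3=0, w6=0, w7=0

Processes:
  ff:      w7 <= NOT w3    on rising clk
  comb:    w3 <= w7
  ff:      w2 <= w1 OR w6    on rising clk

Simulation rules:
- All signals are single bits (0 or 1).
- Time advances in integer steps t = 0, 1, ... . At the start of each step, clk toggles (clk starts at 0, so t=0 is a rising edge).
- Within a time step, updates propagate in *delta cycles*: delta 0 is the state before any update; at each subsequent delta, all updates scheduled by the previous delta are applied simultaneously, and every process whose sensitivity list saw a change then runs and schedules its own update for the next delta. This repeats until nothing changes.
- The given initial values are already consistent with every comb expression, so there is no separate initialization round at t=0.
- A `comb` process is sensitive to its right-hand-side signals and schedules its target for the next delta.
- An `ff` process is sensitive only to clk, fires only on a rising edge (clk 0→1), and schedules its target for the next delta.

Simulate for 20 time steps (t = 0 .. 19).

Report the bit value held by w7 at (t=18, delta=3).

t0.Δ0 w6=0 w7=0 w1=1 clk=0 w2=0 w3=0
t0.Δ1 w6=0 w7=0 w1=1 clk=1 w2=0 w3=0
t0.Δ2 w6=0 w7=1 w1=1 clk=1 w2=1 w3=0
t0.Δ3 w6=0 w7=1 w1=1 clk=1 w2=1 w3=1
t1.Δ0 w6=0 w7=1 w1=1 clk=1 w2=1 w3=1
t1.Δ1 w6=0 w7=1 w1=1 clk=0 w2=1 w3=1
t2.Δ0 w6=0 w7=1 w1=1 clk=0 w2=1 w3=1
t2.Δ1 w6=0 w7=1 w1=1 clk=1 w2=1 w3=1
t2.Δ2 w6=0 w7=0 w1=1 clk=1 w2=1 w3=1
t2.Δ3 w6=0 w7=0 w1=1 clk=1 w2=1 w3=0
t3.Δ0 w6=0 w7=0 w1=1 clk=1 w2=1 w3=0
t3.Δ1 w6=0 w7=0 w1=1 clk=0 w2=1 w3=0
t4.Δ0 w6=0 w7=0 w1=1 clk=0 w2=1 w3=0
t4.Δ1 w6=0 w7=0 w1=1 clk=1 w2=1 w3=0
t4.Δ2 w6=0 w7=1 w1=1 clk=1 w2=1 w3=0
t4.Δ3 w6=0 w7=1 w1=1 clk=1 w2=1 w3=1
t5.Δ0 w6=0 w7=1 w1=1 clk=1 w2=1 w3=1
t5.Δ1 w6=0 w7=1 w1=1 clk=0 w2=1 w3=1
t6.Δ0 w6=0 w7=1 w1=1 clk=0 w2=1 w3=1
t6.Δ1 w6=0 w7=1 w1=1 clk=1 w2=1 w3=1
t6.Δ2 w6=0 w7=0 w1=1 clk=1 w2=1 w3=1
t6.Δ3 w6=0 w7=0 w1=1 clk=1 w2=1 w3=0
t7.Δ0 w6=0 w7=0 w1=1 clk=1 w2=1 w3=0
t7.Δ1 w6=0 w7=0 w1=1 clk=0 w2=1 w3=0
t8.Δ0 w6=0 w7=0 w1=1 clk=0 w2=1 w3=0
t8.Δ1 w6=0 w7=0 w1=1 clk=1 w2=1 w3=0
t8.Δ2 w6=0 w7=1 w1=1 clk=1 w2=1 w3=0
t8.Δ3 w6=0 w7=1 w1=1 clk=1 w2=1 w3=1
t9.Δ0 w6=0 w7=1 w1=1 clk=1 w2=1 w3=1
t9.Δ1 w6=0 w7=1 w1=1 clk=0 w2=1 w3=1
t10.Δ0 w6=0 w7=1 w1=1 clk=0 w2=1 w3=1
t10.Δ1 w6=0 w7=1 w1=1 clk=1 w2=1 w3=1
t10.Δ2 w6=0 w7=0 w1=1 clk=1 w2=1 w3=1
t10.Δ3 w6=0 w7=0 w1=1 clk=1 w2=1 w3=0
t11.Δ0 w6=0 w7=0 w1=1 clk=1 w2=1 w3=0
t11.Δ1 w6=0 w7=0 w1=1 clk=0 w2=1 w3=0
t12.Δ0 w6=0 w7=0 w1=1 clk=0 w2=1 w3=0
t12.Δ1 w6=0 w7=0 w1=1 clk=1 w2=1 w3=0
t12.Δ2 w6=0 w7=1 w1=1 clk=1 w2=1 w3=0
t12.Δ3 w6=0 w7=1 w1=1 clk=1 w2=1 w3=1
t13.Δ0 w6=0 w7=1 w1=1 clk=1 w2=1 w3=1
t13.Δ1 w6=0 w7=1 w1=1 clk=0 w2=1 w3=1
t14.Δ0 w6=0 w7=1 w1=1 clk=0 w2=1 w3=1
t14.Δ1 w6=0 w7=1 w1=1 clk=1 w2=1 w3=1
t14.Δ2 w6=0 w7=0 w1=1 clk=1 w2=1 w3=1
t14.Δ3 w6=0 w7=0 w1=1 clk=1 w2=1 w3=0
t15.Δ0 w6=0 w7=0 w1=1 clk=1 w2=1 w3=0
t15.Δ1 w6=0 w7=0 w1=1 clk=0 w2=1 w3=0
t16.Δ0 w6=0 w7=0 w1=1 clk=0 w2=1 w3=0
t16.Δ1 w6=0 w7=0 w1=1 clk=1 w2=1 w3=0
t16.Δ2 w6=0 w7=1 w1=1 clk=1 w2=1 w3=0
t16.Δ3 w6=0 w7=1 w1=1 clk=1 w2=1 w3=1
t17.Δ0 w6=0 w7=1 w1=1 clk=1 w2=1 w3=1
t17.Δ1 w6=0 w7=1 w1=1 clk=0 w2=1 w3=1
t18.Δ0 w6=0 w7=1 w1=1 clk=0 w2=1 w3=1
t18.Δ1 w6=0 w7=1 w1=1 clk=1 w2=1 w3=1
t18.Δ2 w6=0 w7=0 w1=1 clk=1 w2=1 w3=1
t18.Δ3 w6=0 w7=0 w1=1 clk=1 w2=1 w3=0
t19.Δ0 w6=0 w7=0 w1=1 clk=1 w2=1 w3=0
t19.Δ1 w6=0 w7=0 w1=1 clk=0 w2=1 w3=0

0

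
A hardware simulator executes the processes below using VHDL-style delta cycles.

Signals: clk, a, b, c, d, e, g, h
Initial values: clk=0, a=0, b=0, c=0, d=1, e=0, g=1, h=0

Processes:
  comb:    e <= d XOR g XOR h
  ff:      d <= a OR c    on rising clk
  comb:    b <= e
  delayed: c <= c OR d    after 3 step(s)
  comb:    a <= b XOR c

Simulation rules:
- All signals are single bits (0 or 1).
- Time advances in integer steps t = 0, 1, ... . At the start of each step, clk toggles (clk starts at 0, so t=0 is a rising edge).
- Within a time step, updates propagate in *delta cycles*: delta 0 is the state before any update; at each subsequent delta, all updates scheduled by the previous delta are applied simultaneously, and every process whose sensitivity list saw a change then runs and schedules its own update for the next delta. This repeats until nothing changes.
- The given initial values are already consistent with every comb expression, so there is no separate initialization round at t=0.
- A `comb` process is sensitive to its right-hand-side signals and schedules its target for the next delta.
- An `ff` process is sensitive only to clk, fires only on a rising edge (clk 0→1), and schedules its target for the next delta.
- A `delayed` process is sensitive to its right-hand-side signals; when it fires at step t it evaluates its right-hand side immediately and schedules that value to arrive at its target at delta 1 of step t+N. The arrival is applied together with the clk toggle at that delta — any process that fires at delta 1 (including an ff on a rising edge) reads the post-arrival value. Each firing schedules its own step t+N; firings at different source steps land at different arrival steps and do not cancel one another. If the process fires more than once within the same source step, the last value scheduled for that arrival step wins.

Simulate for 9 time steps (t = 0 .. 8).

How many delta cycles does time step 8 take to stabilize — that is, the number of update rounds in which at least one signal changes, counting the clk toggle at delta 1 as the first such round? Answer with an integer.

2

t0.Δ0 d=1 clk=0 b=0 c=0 e=0 h=0 a=0 g=1
t0.Δ1 d=1 clk=1 b=0 c=0 e=0 h=0 a=0 g=1
t0.Δ2 d=0 clk=1 b=0 c=0 e=0 h=0 a=0 g=1
t0.Δ3 d=0 clk=1 b=0 c=0 e=1 h=0 a=0 g=1
t0.Δ4 d=0 clk=1 b=1 c=0 e=1 h=0 a=0 g=1
t0.Δ5 d=0 clk=1 b=1 c=0 e=1 h=0 a=1 g=1
t1.Δ0 d=0 clk=1 b=1 c=0 e=1 h=0 a=1 g=1
t1.Δ1 d=0 clk=0 b=1 c=0 e=1 h=0 a=1 g=1
t2.Δ0 d=0 clk=0 b=1 c=0 e=1 h=0 a=1 g=1
t2.Δ1 d=0 clk=1 b=1 c=0 e=1 h=0 a=1 g=1
t2.Δ2 d=1 clk=1 b=1 c=0 e=1 h=0 a=1 g=1
t2.Δ3 d=1 clk=1 b=1 c=0 e=0 h=0 a=1 g=1
t2.Δ4 d=1 clk=1 b=0 c=0 e=0 h=0 a=1 g=1
t2.Δ5 d=1 clk=1 b=0 c=0 e=0 h=0 a=0 g=1
t3.Δ0 d=1 clk=1 b=0 c=0 e=0 h=0 a=0 g=1
t3.Δ1 d=1 clk=0 b=0 c=0 e=0 h=0 a=0 g=1
t4.Δ0 d=1 clk=0 b=0 c=0 e=0 h=0 a=0 g=1
t4.Δ1 d=1 clk=1 b=0 c=0 e=0 h=0 a=0 g=1
t4.Δ2 d=0 clk=1 b=0 c=0 e=0 h=0 a=0 g=1
t4.Δ3 d=0 clk=1 b=0 c=0 e=1 h=0 a=0 g=1
t4.Δ4 d=0 clk=1 b=1 c=0 e=1 h=0 a=0 g=1
t4.Δ5 d=0 clk=1 b=1 c=0 e=1 h=0 a=1 g=1
t5.Δ0 d=0 clk=1 b=1 c=0 e=1 h=0 a=1 g=1
t5.Δ1 d=0 clk=0 b=1 c=1 e=1 h=0 a=1 g=1
t5.Δ2 d=0 clk=0 b=1 c=1 e=1 h=0 a=0 g=1
t6.Δ0 d=0 clk=0 b=1 c=1 e=1 h=0 a=0 g=1
t6.Δ1 d=0 clk=1 b=1 c=1 e=1 h=0 a=0 g=1
t6.Δ2 d=1 clk=1 b=1 c=1 e=1 h=0 a=0 g=1
t6.Δ3 d=1 clk=1 b=1 c=1 e=0 h=0 a=0 g=1
t6.Δ4 d=1 clk=1 b=0 c=1 e=0 h=0 a=0 g=1
t6.Δ5 d=1 clk=1 b=0 c=1 e=0 h=0 a=1 g=1
t7.Δ0 d=1 clk=1 b=0 c=1 e=0 h=0 a=1 g=1
t7.Δ1 d=1 clk=0 b=0 c=0 e=0 h=0 a=1 g=1
t7.Δ2 d=1 clk=0 b=0 c=0 e=0 h=0 a=0 g=1
t8.Δ0 d=1 clk=0 b=0 c=0 e=0 h=0 a=0 g=1
t8.Δ1 d=1 clk=1 b=0 c=1 e=0 h=0 a=0 g=1
t8.Δ2 d=1 clk=1 b=0 c=1 e=0 h=0 a=1 g=1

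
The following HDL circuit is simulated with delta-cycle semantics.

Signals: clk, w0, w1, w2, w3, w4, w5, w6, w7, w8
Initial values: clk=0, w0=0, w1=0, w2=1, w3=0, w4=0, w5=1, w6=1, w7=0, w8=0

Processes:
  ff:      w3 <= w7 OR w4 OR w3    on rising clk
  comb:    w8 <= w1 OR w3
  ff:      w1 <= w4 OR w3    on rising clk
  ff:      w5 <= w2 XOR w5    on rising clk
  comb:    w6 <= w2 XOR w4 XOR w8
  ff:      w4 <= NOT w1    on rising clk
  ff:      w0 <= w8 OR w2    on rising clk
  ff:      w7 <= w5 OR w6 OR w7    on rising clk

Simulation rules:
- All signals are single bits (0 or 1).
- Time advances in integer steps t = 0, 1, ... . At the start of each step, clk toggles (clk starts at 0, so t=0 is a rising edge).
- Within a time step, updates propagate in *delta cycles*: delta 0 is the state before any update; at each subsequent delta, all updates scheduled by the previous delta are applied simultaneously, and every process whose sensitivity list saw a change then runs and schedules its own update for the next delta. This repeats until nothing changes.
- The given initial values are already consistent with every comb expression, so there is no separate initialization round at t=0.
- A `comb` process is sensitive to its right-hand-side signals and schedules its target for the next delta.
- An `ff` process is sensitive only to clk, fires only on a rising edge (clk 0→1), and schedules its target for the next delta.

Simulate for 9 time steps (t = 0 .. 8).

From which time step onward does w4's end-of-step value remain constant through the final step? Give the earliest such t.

t=0 Δ0: w5=1 w3=0 w8=0 w0=0 w1=0 w7=0 w4=0 w6=1 clk=0 w2=1
  Δ1: clk:0→1
  Δ2: w5:1→0, w0:0→1, w7:0→1, w4:0→1
  Δ3: w6:1→0
  (3Δ to stable)
t=1 Δ0: w5=0 w3=0 w8=0 w0=1 w1=0 w7=1 w4=1 w6=0 clk=1 w2=1
  Δ1: clk:1→0
  (1Δ to stable)
t=2 Δ0: w5=0 w3=0 w8=0 w0=1 w1=0 w7=1 w4=1 w6=0 clk=0 w2=1
  Δ1: clk:0→1
  Δ2: w5:0→1, w3:0→1, w1:0→1
  Δ3: w8:0→1
  Δ4: w6:0→1
  (4Δ to stable)
t=3 Δ0: w5=1 w3=1 w8=1 w0=1 w1=1 w7=1 w4=1 w6=1 clk=1 w2=1
  Δ1: clk:1→0
  (1Δ to stable)
t=4 Δ0: w5=1 w3=1 w8=1 w0=1 w1=1 w7=1 w4=1 w6=1 clk=0 w2=1
  Δ1: clk:0→1
  Δ2: w5:1→0, w4:1→0
  Δ3: w6:1→0
  (3Δ to stable)
t=5 Δ0: w5=0 w3=1 w8=1 w0=1 w1=1 w7=1 w4=0 w6=0 clk=1 w2=1
  Δ1: clk:1→0
  (1Δ to stable)
t=6 Δ0: w5=0 w3=1 w8=1 w0=1 w1=1 w7=1 w4=0 w6=0 clk=0 w2=1
  Δ1: clk:0→1
  Δ2: w5:0→1
  (2Δ to stable)
t=7 Δ0: w5=1 w3=1 w8=1 w0=1 w1=1 w7=1 w4=0 w6=0 clk=1 w2=1
  Δ1: clk:1→0
  (1Δ to stable)
t=8 Δ0: w5=1 w3=1 w8=1 w0=1 w1=1 w7=1 w4=0 w6=0 clk=0 w2=1
  Δ1: clk:0→1
  Δ2: w5:1→0
  (2Δ to stable)

4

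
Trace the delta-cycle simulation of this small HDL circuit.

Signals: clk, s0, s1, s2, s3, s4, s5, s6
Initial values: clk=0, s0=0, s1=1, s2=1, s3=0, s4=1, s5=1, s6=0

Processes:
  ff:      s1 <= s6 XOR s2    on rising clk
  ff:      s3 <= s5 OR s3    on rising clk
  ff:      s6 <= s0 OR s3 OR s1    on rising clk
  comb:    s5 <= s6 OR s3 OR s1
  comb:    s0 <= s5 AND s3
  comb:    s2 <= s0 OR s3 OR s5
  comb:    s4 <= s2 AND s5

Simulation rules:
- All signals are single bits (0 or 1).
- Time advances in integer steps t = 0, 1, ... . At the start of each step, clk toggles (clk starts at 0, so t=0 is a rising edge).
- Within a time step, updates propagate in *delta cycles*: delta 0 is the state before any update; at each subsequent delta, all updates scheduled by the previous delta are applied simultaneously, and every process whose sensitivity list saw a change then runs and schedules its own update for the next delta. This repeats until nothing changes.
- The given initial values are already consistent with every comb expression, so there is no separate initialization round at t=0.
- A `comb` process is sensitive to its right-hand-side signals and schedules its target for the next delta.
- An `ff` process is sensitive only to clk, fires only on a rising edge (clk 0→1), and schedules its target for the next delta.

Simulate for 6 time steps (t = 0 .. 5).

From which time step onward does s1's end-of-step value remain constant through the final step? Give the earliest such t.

t=0 Δ0: clk=0 s6=0 s3=0 s0=0 s1=1 s4=1 s2=1 s5=1
  Δ1: clk:0→1
  Δ2: s6:0→1, s3:0→1
  Δ3: s0:0→1
  (3Δ to stable)
t=1 Δ0: clk=1 s6=1 s3=1 s0=1 s1=1 s4=1 s2=1 s5=1
  Δ1: clk:1→0
  (1Δ to stable)
t=2 Δ0: clk=0 s6=1 s3=1 s0=1 s1=1 s4=1 s2=1 s5=1
  Δ1: clk:0→1
  Δ2: s1:1→0
  (2Δ to stable)
t=3 Δ0: clk=1 s6=1 s3=1 s0=1 s1=0 s4=1 s2=1 s5=1
  Δ1: clk:1→0
  (1Δ to stable)
t=4 Δ0: clk=0 s6=1 s3=1 s0=1 s1=0 s4=1 s2=1 s5=1
  Δ1: clk:0→1
  (1Δ to stable)
t=5 Δ0: clk=1 s6=1 s3=1 s0=1 s1=0 s4=1 s2=1 s5=1
  Δ1: clk:1→0
  (1Δ to stable)

2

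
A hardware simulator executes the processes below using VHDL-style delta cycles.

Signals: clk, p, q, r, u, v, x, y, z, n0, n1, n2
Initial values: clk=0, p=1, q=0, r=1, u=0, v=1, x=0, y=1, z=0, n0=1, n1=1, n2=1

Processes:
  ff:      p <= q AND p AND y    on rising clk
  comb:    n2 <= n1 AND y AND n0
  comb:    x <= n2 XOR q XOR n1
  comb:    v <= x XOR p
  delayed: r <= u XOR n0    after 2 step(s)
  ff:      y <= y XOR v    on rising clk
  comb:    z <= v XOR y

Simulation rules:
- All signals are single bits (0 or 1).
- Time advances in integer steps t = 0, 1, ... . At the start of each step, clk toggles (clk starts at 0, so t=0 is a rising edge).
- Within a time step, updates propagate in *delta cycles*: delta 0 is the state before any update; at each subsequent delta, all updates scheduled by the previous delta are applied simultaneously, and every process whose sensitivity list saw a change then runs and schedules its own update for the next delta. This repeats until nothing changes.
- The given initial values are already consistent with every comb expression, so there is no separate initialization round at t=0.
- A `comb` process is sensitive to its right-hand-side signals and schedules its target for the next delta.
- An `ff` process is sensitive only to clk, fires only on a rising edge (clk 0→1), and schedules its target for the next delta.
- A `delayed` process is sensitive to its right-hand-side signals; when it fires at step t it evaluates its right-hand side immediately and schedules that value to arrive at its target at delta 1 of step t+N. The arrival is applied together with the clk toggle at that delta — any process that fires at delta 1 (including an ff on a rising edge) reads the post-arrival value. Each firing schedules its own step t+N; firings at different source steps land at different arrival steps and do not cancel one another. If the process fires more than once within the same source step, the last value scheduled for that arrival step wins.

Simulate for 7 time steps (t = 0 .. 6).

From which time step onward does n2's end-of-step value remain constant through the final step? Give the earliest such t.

[bits: p,z,n2,y,clk,x,r,v,n1,q,n0,u]
t=0: Δ0=101100111010 Δ1=101110111010 Δ2=001010111010 Δ3=010010101010 Δ4=000011101010 Δ5=000011111010 Δ6=010011111010 | 6Δ
t=1: Δ0=010011111010 Δ1=010001111010 | 1Δ
t=2: Δ0=010001111010 Δ1=010011111010 Δ2=010111111010 Δ3=001111111010 Δ4=001110111010 Δ5=001110101010 Δ6=011110101010 | 6Δ
t=3: Δ0=011110101010 Δ1=011100101010 | 1Δ
t=4: Δ0=011100101010 Δ1=011110101010 | 1Δ
t=5: Δ0=011110101010 Δ1=011100101010 | 1Δ
t=6: Δ0=011100101010 Δ1=011110101010 | 1Δ

2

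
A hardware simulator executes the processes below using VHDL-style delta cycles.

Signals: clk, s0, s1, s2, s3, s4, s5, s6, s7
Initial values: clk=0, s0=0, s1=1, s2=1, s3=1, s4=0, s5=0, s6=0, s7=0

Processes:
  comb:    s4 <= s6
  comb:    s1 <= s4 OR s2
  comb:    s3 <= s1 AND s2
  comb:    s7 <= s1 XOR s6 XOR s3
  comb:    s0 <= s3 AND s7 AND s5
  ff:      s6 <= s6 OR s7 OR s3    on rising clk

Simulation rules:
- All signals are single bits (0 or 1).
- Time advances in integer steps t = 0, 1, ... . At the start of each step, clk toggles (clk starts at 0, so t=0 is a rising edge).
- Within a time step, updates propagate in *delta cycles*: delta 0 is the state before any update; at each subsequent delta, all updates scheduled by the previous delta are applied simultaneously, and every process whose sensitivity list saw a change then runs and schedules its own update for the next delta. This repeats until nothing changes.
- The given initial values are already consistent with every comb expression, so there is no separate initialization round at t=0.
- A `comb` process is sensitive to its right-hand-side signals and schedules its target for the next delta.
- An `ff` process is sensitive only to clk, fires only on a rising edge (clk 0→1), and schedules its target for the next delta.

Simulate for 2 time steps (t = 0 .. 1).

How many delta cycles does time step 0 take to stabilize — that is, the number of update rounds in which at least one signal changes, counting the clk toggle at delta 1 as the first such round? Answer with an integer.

3

t0.Δ0 s6=0 s5=0 s3=1 s1=1 s4=0 clk=0 s2=1 s7=0 s0=0
t0.Δ1 s6=0 s5=0 s3=1 s1=1 s4=0 clk=1 s2=1 s7=0 s0=0
t0.Δ2 s6=1 s5=0 s3=1 s1=1 s4=0 clk=1 s2=1 s7=0 s0=0
t0.Δ3 s6=1 s5=0 s3=1 s1=1 s4=1 clk=1 s2=1 s7=1 s0=0
t1.Δ0 s6=1 s5=0 s3=1 s1=1 s4=1 clk=1 s2=1 s7=1 s0=0
t1.Δ1 s6=1 s5=0 s3=1 s1=1 s4=1 clk=0 s2=1 s7=1 s0=0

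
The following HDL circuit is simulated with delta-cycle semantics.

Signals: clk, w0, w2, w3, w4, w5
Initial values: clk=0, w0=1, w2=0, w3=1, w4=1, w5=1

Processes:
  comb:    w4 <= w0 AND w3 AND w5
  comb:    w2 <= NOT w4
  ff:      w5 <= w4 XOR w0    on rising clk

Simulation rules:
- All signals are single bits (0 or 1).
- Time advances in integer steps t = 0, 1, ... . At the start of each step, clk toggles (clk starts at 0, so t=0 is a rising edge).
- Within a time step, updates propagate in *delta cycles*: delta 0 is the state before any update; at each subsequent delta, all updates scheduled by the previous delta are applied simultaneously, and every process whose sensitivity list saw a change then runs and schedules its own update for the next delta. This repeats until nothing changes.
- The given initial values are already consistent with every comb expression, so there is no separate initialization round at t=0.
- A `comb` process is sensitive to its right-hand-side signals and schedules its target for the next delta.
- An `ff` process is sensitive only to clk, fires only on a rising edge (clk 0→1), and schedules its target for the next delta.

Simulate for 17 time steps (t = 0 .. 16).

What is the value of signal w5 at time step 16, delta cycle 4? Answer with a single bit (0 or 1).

t0.Δ0 w2=0 w0=1 clk=0 w4=1 w3=1 w5=1
t0.Δ1 w2=0 w0=1 clk=1 w4=1 w3=1 w5=1
t0.Δ2 w2=0 w0=1 clk=1 w4=1 w3=1 w5=0
t0.Δ3 w2=0 w0=1 clk=1 w4=0 w3=1 w5=0
t0.Δ4 w2=1 w0=1 clk=1 w4=0 w3=1 w5=0
t1.Δ0 w2=1 w0=1 clk=1 w4=0 w3=1 w5=0
t1.Δ1 w2=1 w0=1 clk=0 w4=0 w3=1 w5=0
t2.Δ0 w2=1 w0=1 clk=0 w4=0 w3=1 w5=0
t2.Δ1 w2=1 w0=1 clk=1 w4=0 w3=1 w5=0
t2.Δ2 w2=1 w0=1 clk=1 w4=0 w3=1 w5=1
t2.Δ3 w2=1 w0=1 clk=1 w4=1 w3=1 w5=1
t2.Δ4 w2=0 w0=1 clk=1 w4=1 w3=1 w5=1
t3.Δ0 w2=0 w0=1 clk=1 w4=1 w3=1 w5=1
t3.Δ1 w2=0 w0=1 clk=0 w4=1 w3=1 w5=1
t4.Δ0 w2=0 w0=1 clk=0 w4=1 w3=1 w5=1
t4.Δ1 w2=0 w0=1 clk=1 w4=1 w3=1 w5=1
t4.Δ2 w2=0 w0=1 clk=1 w4=1 w3=1 w5=0
t4.Δ3 w2=0 w0=1 clk=1 w4=0 w3=1 w5=0
t4.Δ4 w2=1 w0=1 clk=1 w4=0 w3=1 w5=0
t5.Δ0 w2=1 w0=1 clk=1 w4=0 w3=1 w5=0
t5.Δ1 w2=1 w0=1 clk=0 w4=0 w3=1 w5=0
t6.Δ0 w2=1 w0=1 clk=0 w4=0 w3=1 w5=0
t6.Δ1 w2=1 w0=1 clk=1 w4=0 w3=1 w5=0
t6.Δ2 w2=1 w0=1 clk=1 w4=0 w3=1 w5=1
t6.Δ3 w2=1 w0=1 clk=1 w4=1 w3=1 w5=1
t6.Δ4 w2=0 w0=1 clk=1 w4=1 w3=1 w5=1
t7.Δ0 w2=0 w0=1 clk=1 w4=1 w3=1 w5=1
t7.Δ1 w2=0 w0=1 clk=0 w4=1 w3=1 w5=1
t8.Δ0 w2=0 w0=1 clk=0 w4=1 w3=1 w5=1
t8.Δ1 w2=0 w0=1 clk=1 w4=1 w3=1 w5=1
t8.Δ2 w2=0 w0=1 clk=1 w4=1 w3=1 w5=0
t8.Δ3 w2=0 w0=1 clk=1 w4=0 w3=1 w5=0
t8.Δ4 w2=1 w0=1 clk=1 w4=0 w3=1 w5=0
t9.Δ0 w2=1 w0=1 clk=1 w4=0 w3=1 w5=0
t9.Δ1 w2=1 w0=1 clk=0 w4=0 w3=1 w5=0
t10.Δ0 w2=1 w0=1 clk=0 w4=0 w3=1 w5=0
t10.Δ1 w2=1 w0=1 clk=1 w4=0 w3=1 w5=0
t10.Δ2 w2=1 w0=1 clk=1 w4=0 w3=1 w5=1
t10.Δ3 w2=1 w0=1 clk=1 w4=1 w3=1 w5=1
t10.Δ4 w2=0 w0=1 clk=1 w4=1 w3=1 w5=1
t11.Δ0 w2=0 w0=1 clk=1 w4=1 w3=1 w5=1
t11.Δ1 w2=0 w0=1 clk=0 w4=1 w3=1 w5=1
t12.Δ0 w2=0 w0=1 clk=0 w4=1 w3=1 w5=1
t12.Δ1 w2=0 w0=1 clk=1 w4=1 w3=1 w5=1
t12.Δ2 w2=0 w0=1 clk=1 w4=1 w3=1 w5=0
t12.Δ3 w2=0 w0=1 clk=1 w4=0 w3=1 w5=0
t12.Δ4 w2=1 w0=1 clk=1 w4=0 w3=1 w5=0
t13.Δ0 w2=1 w0=1 clk=1 w4=0 w3=1 w5=0
t13.Δ1 w2=1 w0=1 clk=0 w4=0 w3=1 w5=0
t14.Δ0 w2=1 w0=1 clk=0 w4=0 w3=1 w5=0
t14.Δ1 w2=1 w0=1 clk=1 w4=0 w3=1 w5=0
t14.Δ2 w2=1 w0=1 clk=1 w4=0 w3=1 w5=1
t14.Δ3 w2=1 w0=1 clk=1 w4=1 w3=1 w5=1
t14.Δ4 w2=0 w0=1 clk=1 w4=1 w3=1 w5=1
t15.Δ0 w2=0 w0=1 clk=1 w4=1 w3=1 w5=1
t15.Δ1 w2=0 w0=1 clk=0 w4=1 w3=1 w5=1
t16.Δ0 w2=0 w0=1 clk=0 w4=1 w3=1 w5=1
t16.Δ1 w2=0 w0=1 clk=1 w4=1 w3=1 w5=1
t16.Δ2 w2=0 w0=1 clk=1 w4=1 w3=1 w5=0
t16.Δ3 w2=0 w0=1 clk=1 w4=0 w3=1 w5=0
t16.Δ4 w2=1 w0=1 clk=1 w4=0 w3=1 w5=0

0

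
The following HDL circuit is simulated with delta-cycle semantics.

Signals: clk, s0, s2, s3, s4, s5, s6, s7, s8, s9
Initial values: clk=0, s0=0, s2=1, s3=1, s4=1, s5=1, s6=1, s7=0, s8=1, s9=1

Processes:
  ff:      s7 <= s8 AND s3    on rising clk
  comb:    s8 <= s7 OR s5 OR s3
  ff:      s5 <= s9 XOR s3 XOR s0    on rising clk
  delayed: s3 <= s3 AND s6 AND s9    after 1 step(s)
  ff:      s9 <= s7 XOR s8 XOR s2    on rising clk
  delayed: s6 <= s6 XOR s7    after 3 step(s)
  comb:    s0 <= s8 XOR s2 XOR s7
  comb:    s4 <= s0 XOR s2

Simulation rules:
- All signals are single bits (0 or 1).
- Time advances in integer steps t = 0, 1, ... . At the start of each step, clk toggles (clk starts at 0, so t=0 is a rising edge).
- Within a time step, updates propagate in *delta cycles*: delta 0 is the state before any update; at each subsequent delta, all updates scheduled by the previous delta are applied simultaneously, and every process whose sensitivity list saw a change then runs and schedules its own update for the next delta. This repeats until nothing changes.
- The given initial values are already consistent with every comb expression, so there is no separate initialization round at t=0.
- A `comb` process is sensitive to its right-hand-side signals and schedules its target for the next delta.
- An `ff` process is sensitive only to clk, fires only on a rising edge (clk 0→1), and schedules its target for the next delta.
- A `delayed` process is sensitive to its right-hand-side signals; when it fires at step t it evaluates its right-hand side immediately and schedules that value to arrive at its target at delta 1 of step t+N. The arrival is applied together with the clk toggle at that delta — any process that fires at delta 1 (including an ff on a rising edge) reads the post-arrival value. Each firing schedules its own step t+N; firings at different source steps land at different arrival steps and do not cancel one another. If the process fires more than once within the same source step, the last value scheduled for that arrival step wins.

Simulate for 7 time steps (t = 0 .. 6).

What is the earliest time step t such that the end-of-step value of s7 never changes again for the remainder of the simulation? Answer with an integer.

2

t=0 Δ0: s5=1 s9=1 s0=0 s8=1 s6=1 s4=1 clk=0 s2=1 s7=0 s3=1
  Δ1: clk:0→1
  Δ2: s5:1→0, s9:1→0, s7:0→1
  Δ3: s0:0→1
  Δ4: s4:1→0
  (4Δ to stable)
t=1 Δ0: s5=0 s9=0 s0=1 s8=1 s6=1 s4=0 clk=1 s2=1 s7=1 s3=1
  Δ1: clk:1→0, s3:1→0
  (1Δ to stable)
t=2 Δ0: s5=0 s9=0 s0=1 s8=1 s6=1 s4=0 clk=0 s2=1 s7=1 s3=0
  Δ1: clk:0→1
  Δ2: s5:0→1, s9:0→1, s7:1→0
  Δ3: s0:1→0
  Δ4: s4:0→1
  (4Δ to stable)
t=3 Δ0: s5=1 s9=1 s0=0 s8=1 s6=1 s4=1 clk=1 s2=1 s7=0 s3=0
  Δ1: s6:1→0, clk:1→0
  (1Δ to stable)
t=4 Δ0: s5=1 s9=1 s0=0 s8=1 s6=0 s4=1 clk=0 s2=1 s7=0 s3=0
  Δ1: clk:0→1
  Δ2: s9:1→0
  (2Δ to stable)
t=5 Δ0: s5=1 s9=0 s0=0 s8=1 s6=0 s4=1 clk=1 s2=1 s7=0 s3=0
  Δ1: s6:0→1, clk:1→0
  (1Δ to stable)
t=6 Δ0: s5=1 s9=0 s0=0 s8=1 s6=1 s4=1 clk=0 s2=1 s7=0 s3=0
  Δ1: s6:1→0, clk:0→1
  Δ2: s5:1→0
  Δ3: s8:1→0
  Δ4: s0:0→1
  Δ5: s4:1→0
  (5Δ to stable)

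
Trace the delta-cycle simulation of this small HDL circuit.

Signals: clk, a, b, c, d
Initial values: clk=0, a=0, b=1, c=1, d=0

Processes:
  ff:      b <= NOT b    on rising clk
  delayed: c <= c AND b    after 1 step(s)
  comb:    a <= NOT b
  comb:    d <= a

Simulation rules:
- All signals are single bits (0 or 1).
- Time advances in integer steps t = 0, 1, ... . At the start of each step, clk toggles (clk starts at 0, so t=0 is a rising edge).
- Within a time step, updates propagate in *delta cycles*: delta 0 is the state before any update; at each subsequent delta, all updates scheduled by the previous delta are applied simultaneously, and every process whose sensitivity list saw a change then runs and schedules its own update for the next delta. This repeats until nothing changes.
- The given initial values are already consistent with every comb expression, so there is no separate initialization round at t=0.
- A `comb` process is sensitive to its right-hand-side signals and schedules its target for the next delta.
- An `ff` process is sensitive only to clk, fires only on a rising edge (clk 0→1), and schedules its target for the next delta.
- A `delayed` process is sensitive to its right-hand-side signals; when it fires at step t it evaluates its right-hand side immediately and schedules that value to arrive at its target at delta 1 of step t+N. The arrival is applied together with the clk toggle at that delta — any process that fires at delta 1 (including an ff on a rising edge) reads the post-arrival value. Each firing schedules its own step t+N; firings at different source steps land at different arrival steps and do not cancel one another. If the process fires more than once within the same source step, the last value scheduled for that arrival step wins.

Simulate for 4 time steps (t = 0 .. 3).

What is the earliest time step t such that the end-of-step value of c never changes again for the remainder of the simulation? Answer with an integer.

t=0 Δ0: c=1 d=0 clk=0 a=0 b=1
  Δ1: clk:0→1
  Δ2: b:1→0
  Δ3: a:0→1
  Δ4: d:0→1
  (4Δ to stable)
t=1 Δ0: c=1 d=1 clk=1 a=1 b=0
  Δ1: c:1→0, clk:1→0
  (1Δ to stable)
t=2 Δ0: c=0 d=1 clk=0 a=1 b=0
  Δ1: clk:0→1
  Δ2: b:0→1
  Δ3: a:1→0
  Δ4: d:1→0
  (4Δ to stable)
t=3 Δ0: c=0 d=0 clk=1 a=0 b=1
  Δ1: clk:1→0
  (1Δ to stable)

1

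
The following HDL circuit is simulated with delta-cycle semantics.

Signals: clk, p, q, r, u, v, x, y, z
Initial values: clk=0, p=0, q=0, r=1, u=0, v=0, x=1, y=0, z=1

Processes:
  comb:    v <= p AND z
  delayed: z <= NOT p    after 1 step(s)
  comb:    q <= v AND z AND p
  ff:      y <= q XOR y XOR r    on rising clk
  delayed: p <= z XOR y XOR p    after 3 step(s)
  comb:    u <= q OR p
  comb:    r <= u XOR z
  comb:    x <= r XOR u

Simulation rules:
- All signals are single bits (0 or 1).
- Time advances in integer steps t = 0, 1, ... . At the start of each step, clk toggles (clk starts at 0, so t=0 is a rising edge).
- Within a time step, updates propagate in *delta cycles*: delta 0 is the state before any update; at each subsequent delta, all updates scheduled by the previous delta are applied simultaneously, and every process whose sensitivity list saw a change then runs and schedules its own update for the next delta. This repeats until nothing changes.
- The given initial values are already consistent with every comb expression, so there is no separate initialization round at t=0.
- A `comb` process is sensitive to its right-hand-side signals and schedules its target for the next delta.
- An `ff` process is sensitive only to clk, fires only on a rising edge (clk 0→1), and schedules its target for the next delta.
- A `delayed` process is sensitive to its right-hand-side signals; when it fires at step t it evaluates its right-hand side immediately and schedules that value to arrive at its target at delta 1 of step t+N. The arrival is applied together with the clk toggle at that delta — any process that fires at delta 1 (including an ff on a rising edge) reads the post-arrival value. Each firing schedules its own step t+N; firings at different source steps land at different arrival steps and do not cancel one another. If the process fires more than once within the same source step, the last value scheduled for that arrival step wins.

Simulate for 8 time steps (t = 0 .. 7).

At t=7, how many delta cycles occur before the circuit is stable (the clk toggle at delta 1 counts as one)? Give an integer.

4

t0.Δ0 y=0 r=1 u=0 z=1 x=1 q=0 p=0 v=0 clk=0
t0.Δ1 y=0 r=1 u=0 z=1 x=1 q=0 p=0 v=0 clk=1
t0.Δ2 y=1 r=1 u=0 z=1 x=1 q=0 p=0 v=0 clk=1
t1.Δ0 y=1 r=1 u=0 z=1 x=1 q=0 p=0 v=0 clk=1
t1.Δ1 y=1 r=1 u=0 z=1 x=1 q=0 p=0 v=0 clk=0
t2.Δ0 y=1 r=1 u=0 z=1 x=1 q=0 p=0 v=0 clk=0
t2.Δ1 y=1 r=1 u=0 z=1 x=1 q=0 p=0 v=0 clk=1
t2.Δ2 y=0 r=1 u=0 z=1 x=1 q=0 p=0 v=0 clk=1
t3.Δ0 y=0 r=1 u=0 z=1 x=1 q=0 p=0 v=0 clk=1
t3.Δ1 y=0 r=1 u=0 z=1 x=1 q=0 p=0 v=0 clk=0
t4.Δ0 y=0 r=1 u=0 z=1 x=1 q=0 p=0 v=0 clk=0
t4.Δ1 y=0 r=1 u=0 z=1 x=1 q=0 p=0 v=0 clk=1
t4.Δ2 y=1 r=1 u=0 z=1 x=1 q=0 p=0 v=0 clk=1
t5.Δ0 y=1 r=1 u=0 z=1 x=1 q=0 p=0 v=0 clk=1
t5.Δ1 y=1 r=1 u=0 z=1 x=1 q=0 p=1 v=0 clk=0
t5.Δ2 y=1 r=1 u=1 z=1 x=1 q=0 p=1 v=1 clk=0
t5.Δ3 y=1 r=0 u=1 z=1 x=0 q=1 p=1 v=1 clk=0
t5.Δ4 y=1 r=0 u=1 z=1 x=1 q=1 p=1 v=1 clk=0
t6.Δ0 y=1 r=0 u=1 z=1 x=1 q=1 p=1 v=1 clk=0
t6.Δ1 y=1 r=0 u=1 z=0 x=1 q=1 p=1 v=1 clk=1
t6.Δ2 y=0 r=1 u=1 z=0 x=1 q=0 p=1 v=0 clk=1
t6.Δ3 y=0 r=1 u=1 z=0 x=0 q=0 p=1 v=0 clk=1
t7.Δ0 y=0 r=1 u=1 z=0 x=0 q=0 p=1 v=0 clk=1
t7.Δ1 y=0 r=1 u=1 z=0 x=0 q=0 p=0 v=0 clk=0
t7.Δ2 y=0 r=1 u=0 z=0 x=0 q=0 p=0 v=0 clk=0
t7.Δ3 y=0 r=0 u=0 z=0 x=1 q=0 p=0 v=0 clk=0
t7.Δ4 y=0 r=0 u=0 z=0 x=0 q=0 p=0 v=0 clk=0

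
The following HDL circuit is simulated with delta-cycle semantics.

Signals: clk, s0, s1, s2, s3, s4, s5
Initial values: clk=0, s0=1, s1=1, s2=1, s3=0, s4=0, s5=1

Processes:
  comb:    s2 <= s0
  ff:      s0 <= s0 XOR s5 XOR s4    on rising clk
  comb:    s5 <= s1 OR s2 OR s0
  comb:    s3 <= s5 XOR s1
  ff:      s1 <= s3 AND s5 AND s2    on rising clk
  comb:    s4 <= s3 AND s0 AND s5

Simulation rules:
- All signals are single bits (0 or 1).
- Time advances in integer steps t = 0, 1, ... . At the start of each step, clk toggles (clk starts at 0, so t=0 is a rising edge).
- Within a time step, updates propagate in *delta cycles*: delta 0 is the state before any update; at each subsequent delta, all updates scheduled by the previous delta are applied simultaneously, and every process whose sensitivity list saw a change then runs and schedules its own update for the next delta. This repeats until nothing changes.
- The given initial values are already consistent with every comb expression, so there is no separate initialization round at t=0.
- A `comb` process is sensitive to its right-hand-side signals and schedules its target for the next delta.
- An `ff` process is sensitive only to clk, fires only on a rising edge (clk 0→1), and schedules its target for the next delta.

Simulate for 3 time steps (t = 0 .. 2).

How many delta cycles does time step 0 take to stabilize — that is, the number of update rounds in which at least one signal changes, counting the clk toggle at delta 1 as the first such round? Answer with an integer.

5

[bits: s4,s3,s1,clk,s2,s5,s0]
t=0: Δ0=0010111 Δ1=0011111 Δ2=0001110 Δ3=0101010 Δ4=0101000 Δ5=0001000 | 5Δ
t=1: Δ0=0001000 Δ1=0000000 | 1Δ
t=2: Δ0=0000000 Δ1=0001000 | 1Δ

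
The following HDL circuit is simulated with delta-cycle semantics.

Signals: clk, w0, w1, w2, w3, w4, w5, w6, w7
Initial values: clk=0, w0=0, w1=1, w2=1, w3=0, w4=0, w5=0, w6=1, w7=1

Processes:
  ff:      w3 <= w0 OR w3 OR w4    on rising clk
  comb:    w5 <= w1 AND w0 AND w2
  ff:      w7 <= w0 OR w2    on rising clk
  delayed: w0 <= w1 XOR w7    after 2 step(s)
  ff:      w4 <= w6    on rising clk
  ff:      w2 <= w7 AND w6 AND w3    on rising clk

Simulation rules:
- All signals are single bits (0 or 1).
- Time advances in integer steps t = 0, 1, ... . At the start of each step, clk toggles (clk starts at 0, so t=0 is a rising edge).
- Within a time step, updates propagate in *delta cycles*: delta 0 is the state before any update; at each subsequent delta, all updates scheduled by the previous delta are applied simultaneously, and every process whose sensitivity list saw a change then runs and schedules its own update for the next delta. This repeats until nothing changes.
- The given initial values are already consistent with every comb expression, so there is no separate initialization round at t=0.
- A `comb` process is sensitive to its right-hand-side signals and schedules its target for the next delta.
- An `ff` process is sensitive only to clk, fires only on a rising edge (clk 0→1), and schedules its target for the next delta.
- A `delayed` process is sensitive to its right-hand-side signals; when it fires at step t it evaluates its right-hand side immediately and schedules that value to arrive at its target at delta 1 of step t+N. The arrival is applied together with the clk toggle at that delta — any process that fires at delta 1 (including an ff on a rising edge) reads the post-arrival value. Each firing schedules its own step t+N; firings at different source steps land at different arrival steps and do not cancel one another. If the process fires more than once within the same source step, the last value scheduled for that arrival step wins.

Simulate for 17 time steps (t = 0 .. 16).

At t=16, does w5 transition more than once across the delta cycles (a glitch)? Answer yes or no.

yes

t0.Δ0 w2=1 w5=0 w6=1 w0=0 clk=0 w1=1 w3=0 w7=1 w4=0
t0.Δ1 w2=1 w5=0 w6=1 w0=0 clk=1 w1=1 w3=0 w7=1 w4=0
t0.Δ2 w2=0 w5=0 w6=1 w0=0 clk=1 w1=1 w3=0 w7=1 w4=1
t1.Δ0 w2=0 w5=0 w6=1 w0=0 clk=1 w1=1 w3=0 w7=1 w4=1
t1.Δ1 w2=0 w5=0 w6=1 w0=0 clk=0 w1=1 w3=0 w7=1 w4=1
t2.Δ0 w2=0 w5=0 w6=1 w0=0 clk=0 w1=1 w3=0 w7=1 w4=1
t2.Δ1 w2=0 w5=0 w6=1 w0=0 clk=1 w1=1 w3=0 w7=1 w4=1
t2.Δ2 w2=0 w5=0 w6=1 w0=0 clk=1 w1=1 w3=1 w7=0 w4=1
t3.Δ0 w2=0 w5=0 w6=1 w0=0 clk=1 w1=1 w3=1 w7=0 w4=1
t3.Δ1 w2=0 w5=0 w6=1 w0=0 clk=0 w1=1 w3=1 w7=0 w4=1
t4.Δ0 w2=0 w5=0 w6=1 w0=0 clk=0 w1=1 w3=1 w7=0 w4=1
t4.Δ1 w2=0 w5=0 w6=1 w0=1 clk=1 w1=1 w3=1 w7=0 w4=1
t4.Δ2 w2=0 w5=0 w6=1 w0=1 clk=1 w1=1 w3=1 w7=1 w4=1
t5.Δ0 w2=0 w5=0 w6=1 w0=1 clk=1 w1=1 w3=1 w7=1 w4=1
t5.Δ1 w2=0 w5=0 w6=1 w0=1 clk=0 w1=1 w3=1 w7=1 w4=1
t6.Δ0 w2=0 w5=0 w6=1 w0=1 clk=0 w1=1 w3=1 w7=1 w4=1
t6.Δ1 w2=0 w5=0 w6=1 w0=0 clk=1 w1=1 w3=1 w7=1 w4=1
t6.Δ2 w2=1 w5=0 w6=1 w0=0 clk=1 w1=1 w3=1 w7=0 w4=1
t7.Δ0 w2=1 w5=0 w6=1 w0=0 clk=1 w1=1 w3=1 w7=0 w4=1
t7.Δ1 w2=1 w5=0 w6=1 w0=0 clk=0 w1=1 w3=1 w7=0 w4=1
t8.Δ0 w2=1 w5=0 w6=1 w0=0 clk=0 w1=1 w3=1 w7=0 w4=1
t8.Δ1 w2=1 w5=0 w6=1 w0=1 clk=1 w1=1 w3=1 w7=0 w4=1
t8.Δ2 w2=0 w5=1 w6=1 w0=1 clk=1 w1=1 w3=1 w7=1 w4=1
t8.Δ3 w2=0 w5=0 w6=1 w0=1 clk=1 w1=1 w3=1 w7=1 w4=1
t9.Δ0 w2=0 w5=0 w6=1 w0=1 clk=1 w1=1 w3=1 w7=1 w4=1
t9.Δ1 w2=0 w5=0 w6=1 w0=1 clk=0 w1=1 w3=1 w7=1 w4=1
t10.Δ0 w2=0 w5=0 w6=1 w0=1 clk=0 w1=1 w3=1 w7=1 w4=1
t10.Δ1 w2=0 w5=0 w6=1 w0=0 clk=1 w1=1 w3=1 w7=1 w4=1
t10.Δ2 w2=1 w5=0 w6=1 w0=0 clk=1 w1=1 w3=1 w7=0 w4=1
t11.Δ0 w2=1 w5=0 w6=1 w0=0 clk=1 w1=1 w3=1 w7=0 w4=1
t11.Δ1 w2=1 w5=0 w6=1 w0=0 clk=0 w1=1 w3=1 w7=0 w4=1
t12.Δ0 w2=1 w5=0 w6=1 w0=0 clk=0 w1=1 w3=1 w7=0 w4=1
t12.Δ1 w2=1 w5=0 w6=1 w0=1 clk=1 w1=1 w3=1 w7=0 w4=1
t12.Δ2 w2=0 w5=1 w6=1 w0=1 clk=1 w1=1 w3=1 w7=1 w4=1
t12.Δ3 w2=0 w5=0 w6=1 w0=1 clk=1 w1=1 w3=1 w7=1 w4=1
t13.Δ0 w2=0 w5=0 w6=1 w0=1 clk=1 w1=1 w3=1 w7=1 w4=1
t13.Δ1 w2=0 w5=0 w6=1 w0=1 clk=0 w1=1 w3=1 w7=1 w4=1
t14.Δ0 w2=0 w5=0 w6=1 w0=1 clk=0 w1=1 w3=1 w7=1 w4=1
t14.Δ1 w2=0 w5=0 w6=1 w0=0 clk=1 w1=1 w3=1 w7=1 w4=1
t14.Δ2 w2=1 w5=0 w6=1 w0=0 clk=1 w1=1 w3=1 w7=0 w4=1
t15.Δ0 w2=1 w5=0 w6=1 w0=0 clk=1 w1=1 w3=1 w7=0 w4=1
t15.Δ1 w2=1 w5=0 w6=1 w0=0 clk=0 w1=1 w3=1 w7=0 w4=1
t16.Δ0 w2=1 w5=0 w6=1 w0=0 clk=0 w1=1 w3=1 w7=0 w4=1
t16.Δ1 w2=1 w5=0 w6=1 w0=1 clk=1 w1=1 w3=1 w7=0 w4=1
t16.Δ2 w2=0 w5=1 w6=1 w0=1 clk=1 w1=1 w3=1 w7=1 w4=1
t16.Δ3 w2=0 w5=0 w6=1 w0=1 clk=1 w1=1 w3=1 w7=1 w4=1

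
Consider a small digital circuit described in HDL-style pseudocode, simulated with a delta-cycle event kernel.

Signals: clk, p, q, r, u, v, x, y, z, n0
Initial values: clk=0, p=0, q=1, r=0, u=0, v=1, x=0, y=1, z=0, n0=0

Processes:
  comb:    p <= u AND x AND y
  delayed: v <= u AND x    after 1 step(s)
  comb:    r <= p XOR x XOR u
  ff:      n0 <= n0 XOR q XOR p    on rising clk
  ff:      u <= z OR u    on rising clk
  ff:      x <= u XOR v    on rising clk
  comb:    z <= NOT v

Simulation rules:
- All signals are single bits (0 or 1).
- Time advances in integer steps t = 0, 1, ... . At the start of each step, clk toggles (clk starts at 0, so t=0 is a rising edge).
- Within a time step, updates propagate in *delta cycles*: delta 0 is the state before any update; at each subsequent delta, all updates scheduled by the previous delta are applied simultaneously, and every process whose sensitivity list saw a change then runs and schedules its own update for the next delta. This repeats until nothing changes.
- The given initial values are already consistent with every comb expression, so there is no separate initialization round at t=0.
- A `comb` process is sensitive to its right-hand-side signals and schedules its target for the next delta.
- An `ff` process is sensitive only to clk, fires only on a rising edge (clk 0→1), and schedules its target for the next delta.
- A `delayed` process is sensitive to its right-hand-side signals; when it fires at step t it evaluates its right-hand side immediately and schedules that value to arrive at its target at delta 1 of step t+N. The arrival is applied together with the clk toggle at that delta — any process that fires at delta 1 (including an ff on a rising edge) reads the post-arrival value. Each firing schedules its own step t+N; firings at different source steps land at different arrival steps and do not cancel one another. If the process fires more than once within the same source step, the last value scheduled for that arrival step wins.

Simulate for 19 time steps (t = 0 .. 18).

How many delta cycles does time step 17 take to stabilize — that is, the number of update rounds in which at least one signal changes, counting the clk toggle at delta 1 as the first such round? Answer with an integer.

t0.Δ0 x=0 r=0 p=0 clk=0 n0=0 v=1 q=1 z=0 y=1 u=0
t0.Δ1 x=0 r=0 p=0 clk=1 n0=0 v=1 q=1 z=0 y=1 u=0
t0.Δ2 x=1 r=0 p=0 clk=1 n0=1 v=1 q=1 z=0 y=1 u=0
t0.Δ3 x=1 r=1 p=0 clk=1 n0=1 v=1 q=1 z=0 y=1 u=0
t1.Δ0 x=1 r=1 p=0 clk=1 n0=1 v=1 q=1 z=0 y=1 u=0
t1.Δ1 x=1 r=1 p=0 clk=0 n0=1 v=0 q=1 z=0 y=1 u=0
t1.Δ2 x=1 r=1 p=0 clk=0 n0=1 v=0 q=1 z=1 y=1 u=0
t2.Δ0 x=1 r=1 p=0 clk=0 n0=1 v=0 q=1 z=1 y=1 u=0
t2.Δ1 x=1 r=1 p=0 clk=1 n0=1 v=0 q=1 z=1 y=1 u=0
t2.Δ2 x=0 r=1 p=0 clk=1 n0=0 v=0 q=1 z=1 y=1 u=1
t3.Δ0 x=0 r=1 p=0 clk=1 n0=0 v=0 q=1 z=1 y=1 u=1
t3.Δ1 x=0 r=1 p=0 clk=0 n0=0 v=0 q=1 z=1 y=1 u=1
t4.Δ0 x=0 r=1 p=0 clk=0 n0=0 v=0 q=1 z=1 y=1 u=1
t4.Δ1 x=0 r=1 p=0 clk=1 n0=0 v=0 q=1 z=1 y=1 u=1
t4.Δ2 x=1 r=1 p=0 clk=1 n0=1 v=0 q=1 z=1 y=1 u=1
t4.Δ3 x=1 r=0 p=1 clk=1 n0=1 v=0 q=1 z=1 y=1 u=1
t4.Δ4 x=1 r=1 p=1 clk=1 n0=1 v=0 q=1 z=1 y=1 u=1
t5.Δ0 x=1 r=1 p=1 clk=1 n0=1 v=0 q=1 z=1 y=1 u=1
t5.Δ1 x=1 r=1 p=1 clk=0 n0=1 v=1 q=1 z=1 y=1 u=1
t5.Δ2 x=1 r=1 p=1 clk=0 n0=1 v=1 q=1 z=0 y=1 u=1
t6.Δ0 x=1 r=1 p=1 clk=0 n0=1 v=1 q=1 z=0 y=1 u=1
t6.Δ1 x=1 r=1 p=1 clk=1 n0=1 v=1 q=1 z=0 y=1 u=1
t6.Δ2 x=0 r=1 p=1 clk=1 n0=1 v=1 q=1 z=0 y=1 u=1
t6.Δ3 x=0 r=0 p=0 clk=1 n0=1 v=1 q=1 z=0 y=1 u=1
t6.Δ4 x=0 r=1 p=0 clk=1 n0=1 v=1 q=1 z=0 y=1 u=1
t7.Δ0 x=0 r=1 p=0 clk=1 n0=1 v=1 q=1 z=0 y=1 u=1
t7.Δ1 x=0 r=1 p=0 clk=0 n0=1 v=0 q=1 z=0 y=1 u=1
t7.Δ2 x=0 r=1 p=0 clk=0 n0=1 v=0 q=1 z=1 y=1 u=1
t8.Δ0 x=0 r=1 p=0 clk=0 n0=1 v=0 q=1 z=1 y=1 u=1
t8.Δ1 x=0 r=1 p=0 clk=1 n0=1 v=0 q=1 z=1 y=1 u=1
t8.Δ2 x=1 r=1 p=0 clk=1 n0=0 v=0 q=1 z=1 y=1 u=1
t8.Δ3 x=1 r=0 p=1 clk=1 n0=0 v=0 q=1 z=1 y=1 u=1
t8.Δ4 x=1 r=1 p=1 clk=1 n0=0 v=0 q=1 z=1 y=1 u=1
t9.Δ0 x=1 r=1 p=1 clk=1 n0=0 v=0 q=1 z=1 y=1 u=1
t9.Δ1 x=1 r=1 p=1 clk=0 n0=0 v=1 q=1 z=1 y=1 u=1
t9.Δ2 x=1 r=1 p=1 clk=0 n0=0 v=1 q=1 z=0 y=1 u=1
t10.Δ0 x=1 r=1 p=1 clk=0 n0=0 v=1 q=1 z=0 y=1 u=1
t10.Δ1 x=1 r=1 p=1 clk=1 n0=0 v=1 q=1 z=0 y=1 u=1
t10.Δ2 x=0 r=1 p=1 clk=1 n0=0 v=1 q=1 z=0 y=1 u=1
t10.Δ3 x=0 r=0 p=0 clk=1 n0=0 v=1 q=1 z=0 y=1 u=1
t10.Δ4 x=0 r=1 p=0 clk=1 n0=0 v=1 q=1 z=0 y=1 u=1
t11.Δ0 x=0 r=1 p=0 clk=1 n0=0 v=1 q=1 z=0 y=1 u=1
t11.Δ1 x=0 r=1 p=0 clk=0 n0=0 v=0 q=1 z=0 y=1 u=1
t11.Δ2 x=0 r=1 p=0 clk=0 n0=0 v=0 q=1 z=1 y=1 u=1
t12.Δ0 x=0 r=1 p=0 clk=0 n0=0 v=0 q=1 z=1 y=1 u=1
t12.Δ1 x=0 r=1 p=0 clk=1 n0=0 v=0 q=1 z=1 y=1 u=1
t12.Δ2 x=1 r=1 p=0 clk=1 n0=1 v=0 q=1 z=1 y=1 u=1
t12.Δ3 x=1 r=0 p=1 clk=1 n0=1 v=0 q=1 z=1 y=1 u=1
t12.Δ4 x=1 r=1 p=1 clk=1 n0=1 v=0 q=1 z=1 y=1 u=1
t13.Δ0 x=1 r=1 p=1 clk=1 n0=1 v=0 q=1 z=1 y=1 u=1
t13.Δ1 x=1 r=1 p=1 clk=0 n0=1 v=1 q=1 z=1 y=1 u=1
t13.Δ2 x=1 r=1 p=1 clk=0 n0=1 v=1 q=1 z=0 y=1 u=1
t14.Δ0 x=1 r=1 p=1 clk=0 n0=1 v=1 q=1 z=0 y=1 u=1
t14.Δ1 x=1 r=1 p=1 clk=1 n0=1 v=1 q=1 z=0 y=1 u=1
t14.Δ2 x=0 r=1 p=1 clk=1 n0=1 v=1 q=1 z=0 y=1 u=1
t14.Δ3 x=0 r=0 p=0 clk=1 n0=1 v=1 q=1 z=0 y=1 u=1
t14.Δ4 x=0 r=1 p=0 clk=1 n0=1 v=1 q=1 z=0 y=1 u=1
t15.Δ0 x=0 r=1 p=0 clk=1 n0=1 v=1 q=1 z=0 y=1 u=1
t15.Δ1 x=0 r=1 p=0 clk=0 n0=1 v=0 q=1 z=0 y=1 u=1
t15.Δ2 x=0 r=1 p=0 clk=0 n0=1 v=0 q=1 z=1 y=1 u=1
t16.Δ0 x=0 r=1 p=0 clk=0 n0=1 v=0 q=1 z=1 y=1 u=1
t16.Δ1 x=0 r=1 p=0 clk=1 n0=1 v=0 q=1 z=1 y=1 u=1
t16.Δ2 x=1 r=1 p=0 clk=1 n0=0 v=0 q=1 z=1 y=1 u=1
t16.Δ3 x=1 r=0 p=1 clk=1 n0=0 v=0 q=1 z=1 y=1 u=1
t16.Δ4 x=1 r=1 p=1 clk=1 n0=0 v=0 q=1 z=1 y=1 u=1
t17.Δ0 x=1 r=1 p=1 clk=1 n0=0 v=0 q=1 z=1 y=1 u=1
t17.Δ1 x=1 r=1 p=1 clk=0 n0=0 v=1 q=1 z=1 y=1 u=1
t17.Δ2 x=1 r=1 p=1 clk=0 n0=0 v=1 q=1 z=0 y=1 u=1
t18.Δ0 x=1 r=1 p=1 clk=0 n0=0 v=1 q=1 z=0 y=1 u=1
t18.Δ1 x=1 r=1 p=1 clk=1 n0=0 v=1 q=1 z=0 y=1 u=1
t18.Δ2 x=0 r=1 p=1 clk=1 n0=0 v=1 q=1 z=0 y=1 u=1
t18.Δ3 x=0 r=0 p=0 clk=1 n0=0 v=1 q=1 z=0 y=1 u=1
t18.Δ4 x=0 r=1 p=0 clk=1 n0=0 v=1 q=1 z=0 y=1 u=1

2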